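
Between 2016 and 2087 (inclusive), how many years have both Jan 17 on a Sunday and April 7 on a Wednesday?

Check each year's weekday for Jan 17 and April 7:
  2016: Sun/Thu  2017: Tue/Fri  2018: Wed/Sat  2019: Thu/Sun  2020: Fri/Tue  2021: Sun/Wed ✓  2022: Mon/Thu  2023: Tue/Fri  2024: Wed/Sun  2025: Fri/Mon  2026: Sat/Tue  2027: Sun/Wed ✓  2028: Mon/Fri  2029: Wed/Sat  …(44 more)…  2074: Wed/Sat  2075: Thu/Sun  2076: Fri/Tue  2077: Sun/Wed ✓  2078: Mon/Thu  2079: Tue/Fri  2080: Wed/Sun  2081: Fri/Mon  2082: Sat/Tue  2083: Sun/Wed ✓  2084: Mon/Fri  2085: Wed/Sat  2086: Thu/Sun  2087: Fri/Mon
Both conditions hold in: 2021, 2027, 2038, 2049, 2055, 2066, 2077, 2083 — 8.

8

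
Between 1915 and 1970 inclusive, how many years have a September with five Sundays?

September has 30 days; it has five Sundays when Sunday falls among the first (month-length − 28) days — i.e. when September 1 is one of Sunday/Saturday.
September 1 by year: 1915:Wed 1916:Fri 1917:Sat✓ 1918:Sun✓ 1919:Mon 1920:Wed 1921:Thu 1922:Fri 1923:Sat✓ 1924:Mon 1925:Tue 1926:Wed 1927:Thu 1928:Sat✓ 1929:Sun✓ …(26 more)… 1956:Sat✓ 1957:Sun✓ 1958:Mon 1959:Tue 1960:Thu 1961:Fri 1962:Sat✓ 1963:Sun✓ 1964:Tue 1965:Wed 1966:Thu 1967:Fri 1968:Sun✓ 1969:Mon 1970:Tue
Years with five Sundays: 1917, 1918, 1923, 1928, 1929, 1934, 1935, 1940, 1945, 1946, 1951, 1956, 1957, 1962, 1963, 1968 → 16.

16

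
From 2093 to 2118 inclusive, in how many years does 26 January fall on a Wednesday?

Track 26 January's weekday year by year (advancing +1, or +2 across a Feb 29):
  2093: Mon  2094: Tue (+1)  2095: Wed (+1) ✓  2096: Thu (+1)  2097: Sat (+2)
  2098: Sun (+1)  2099: Mon (+1)  2100: Tue (+1)  2101: Wed (+1) ✓  2102: Thu (+1)
  2103: Fri (+1)  2104: Sat (+1)  2105: Mon (+2)  2106: Tue (+1)  2107: Wed (+1) ✓
  2108: Thu (+1)  2109: Sat (+2)  2110: Sun (+1)  2111: Mon (+1)  2112: Tue (+1)
  2113: Thu (+2)  2114: Fri (+1)  2115: Sat (+1)  2116: Sun (+1)  2117: Tue (+2)
  2118: Wed (+1) ✓
Wednesday years: 2095, 2101, 2107, 2118 — 4 in total.

4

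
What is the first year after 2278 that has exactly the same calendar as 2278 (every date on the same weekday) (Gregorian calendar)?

2289

Two years share a calendar iff Jan 1 falls on the same weekday and both are leap or both are common. 2278: Jan 1 is Tuesday, common year.
2279: Jan 1 Wednesday, common
2280: Jan 1 Thursday, leap
2281: Jan 1 Saturday, common
2282: Jan 1 Sunday, common
2283: Jan 1 Monday, common
2284: Jan 1 Tuesday, leap
2285: Jan 1 Thursday, common
2286: Jan 1 Friday, common
2287: Jan 1 Saturday, common
2288: Jan 1 Sunday, leap
2289: Jan 1 Tuesday, common
2289 matches on both conditions.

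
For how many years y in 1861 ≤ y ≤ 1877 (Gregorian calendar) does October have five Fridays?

October has 31 days; it has five Fridays when Friday falls among the first (month-length − 28) days — i.e. when October 1 is one of Friday/Thursday/Wednesday.
October 1 by year: 1861:Tue 1862:Wed✓ 1863:Thu✓ 1864:Sat 1865:Sun 1866:Mon 1867:Tue 1868:Thu✓ 1869:Fri✓ 1870:Sat 1871:Sun 1872:Tue 1873:Wed✓ 1874:Thu✓ 1875:Fri✓ 1876:Sun 1877:Mon
Years with five Fridays: 1862, 1863, 1868, 1869, 1873, 1874, 1875 → 7.

7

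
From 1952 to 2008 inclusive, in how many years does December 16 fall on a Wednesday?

8

Track December 16's weekday year by year (advancing +1, or +2 across a Feb 29):
  1952: Tue  1953: Wed (+1) ✓  1954: Thu (+1)  1955: Fri (+1)  1956: Sun (+2)
  1957: Mon (+1)  1958: Tue (+1)  1959: Wed (+1) ✓  1960: Fri (+2)  1961: Sat (+1)
  1962: Sun (+1)  1963: Mon (+1)  1964: Wed (+2) ✓  1965: Thu (+1)  … (29 more years) …
  1995: Sat (+1)  1996: Mon (+2)  1997: Tue (+1)  1998: Wed (+1) ✓  1999: Thu (+1)
  2000: Sat (+2)  2001: Sun (+1)  2002: Mon (+1)  2003: Tue (+1)  2004: Thu (+2)
  2005: Fri (+1)  2006: Sat (+1)  2007: Sun (+1)  2008: Tue (+2)
Wednesday years: 1953, 1959, 1964, 1970, 1981, 1987, 1992, 1998 — 8 in total.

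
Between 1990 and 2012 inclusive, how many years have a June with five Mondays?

6

June has 30 days; it has five Mondays when Monday falls among the first (month-length − 28) days — i.e. when June 1 is one of Monday/Sunday.
June 1 by year: 1990:Fri 1991:Sat 1992:Mon✓ 1993:Tue 1994:Wed 1995:Thu 1996:Sat 1997:Sun✓ 1998:Mon✓ 1999:Tue 2000:Thu 2001:Fri 2002:Sat 2003:Sun✓ 2004:Tue 2005:Wed 2006:Thu 2007:Fri 2008:Sun✓ 2009:Mon✓ 2010:Tue 2011:Wed 2012:Fri
Years with five Mondays: 1992, 1997, 1998, 2003, 2008, 2009 → 6.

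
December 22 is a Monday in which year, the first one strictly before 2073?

From one year to the next, a fixed date's weekday advances by 1, or by 2 when a Feb 29 lies between the two dates.
2073: December 22 is Friday.
2072: Thursday (−1)
2071: Tuesday (−2)
2070: Monday (−1)
December 22 falls on a Monday in 2070.

2070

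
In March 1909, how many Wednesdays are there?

5

March 1909 has 31 days and begins on Monday.
The first Wednesday is March 3.
Wednesdays fall on 3, 10, 17, 24, 31 — that's 5.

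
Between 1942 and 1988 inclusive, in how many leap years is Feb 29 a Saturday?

Leap years in 1942–1988: 12 of them.
Feb 29 weekday advances by 5 (mod 7) from one leap year to the next four years later (or differs when a century non-leap intervenes).
Leap-day weekdays: 1944:Tue 1948:Sun 1952:Fri 1956:Wed 1960:Mon 1964:Sat✓ 1968:Thu 1972:Tue 1976:Sun 1980:Fri 1984:Wed 1988:Mon
Saturday: 1964 → 1.

1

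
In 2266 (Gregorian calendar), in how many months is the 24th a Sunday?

Check the 24th of each month of 2266: Jan 24: Wed, Feb 24: Sat, Mar 24: Sat, Apr 24: Tue, May 24: Thu, Jun 24: Sun, Jul 24: Tue, Aug 24: Fri, Sep 24: Mon, Oct 24: Wed, Nov 24: Sat, Dec 24: Mon.
Sunday occurs in June — 1 month.

1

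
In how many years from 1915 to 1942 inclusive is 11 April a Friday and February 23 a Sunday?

3

Check each year's weekday for 11 April and February 23:
  1915: Sun/Tue  1916: Tue/Wed  1917: Wed/Fri  1918: Thu/Sat  1919: Fri/Sun ✓  1920: Sun/Mon  1921: Mon/Wed  1922: Tue/Thu  1923: Wed/Fri  1924: Fri/Sat  1925: Sat/Mon  1926: Sun/Tue  1927: Mon/Wed  1928: Wed/Thu  1929: Thu/Sat  1930: Fri/Sun ✓  1931: Sat/Mon  1932: Mon/Tue  1933: Tue/Thu  1934: Wed/Fri  1935: Thu/Sat  1936: Sat/Sun  1937: Sun/Tue  1938: Mon/Wed  1939: Tue/Thu  1940: Thu/Fri  1941: Fri/Sun ✓  1942: Sat/Mon
Both conditions hold in: 1919, 1930, 1941 — 3.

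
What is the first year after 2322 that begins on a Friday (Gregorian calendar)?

Jan 1 advances by 2 weekdays after a leap year and by 1 after a common year.
2322: Jan 1 is Sunday.
2323: Monday
2324: Tuesday (leap)
2325: Thursday
2326: Friday
2326 begins on a Friday

2326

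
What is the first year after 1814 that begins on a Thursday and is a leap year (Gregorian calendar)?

Jan 1 advances by 2 weekdays after a leap year and by 1 after a common year.
1814: Jan 1 is Saturday.
1815: Sunday
1816: Monday (leap)
1817: Wednesday
1818: Thursday
1819: Friday
1820: Saturday (leap)
1821: Monday
1822: Tuesday
1823: Wednesday
1824: Thursday (leap)
1824 begins on a Thursday and is a leap year.

1824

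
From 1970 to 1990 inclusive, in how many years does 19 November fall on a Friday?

Track 19 November's weekday year by year (advancing +1, or +2 across a Feb 29):
  1970: Thu  1971: Fri (+1) ✓  1972: Sun (+2)  1973: Mon (+1)  1974: Tue (+1)
  1975: Wed (+1)  1976: Fri (+2) ✓  1977: Sat (+1)  1978: Sun (+1)  1979: Mon (+1)
  1980: Wed (+2)  1981: Thu (+1)  1982: Fri (+1) ✓  1983: Sat (+1)  1984: Mon (+2)
  1985: Tue (+1)  1986: Wed (+1)  1987: Thu (+1)  1988: Sat (+2)  1989: Sun (+1)
  1990: Mon (+1)
Friday years: 1971, 1976, 1982 — 3 in total.

3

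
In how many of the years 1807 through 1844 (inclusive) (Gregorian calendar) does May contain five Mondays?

May has 31 days; it has five Mondays when Monday falls among the first (month-length − 28) days — i.e. when May 1 is one of Monday/Sunday/Saturday.
May 1 by year: 1807:Fri 1808:Sun✓ 1809:Mon✓ 1810:Tue 1811:Wed 1812:Fri 1813:Sat✓ 1814:Sun✓ 1815:Mon✓ 1816:Wed 1817:Thu 1818:Fri 1819:Sat✓ 1820:Mon✓ 1821:Tue …(8 more)… 1830:Sat✓ 1831:Sun✓ 1832:Tue 1833:Wed 1834:Thu 1835:Fri 1836:Sun✓ 1837:Mon✓ 1838:Tue 1839:Wed 1840:Fri 1841:Sat✓ 1842:Sun✓ 1843:Mon✓ 1844:Wed
Years with five Mondays: 1808, 1809, 1813, 1814, 1815, 1819, 1820, 1824, 1825, 1826, 1830, 1831, 1836, 1837, 1841, 1842, 1843 → 17.

17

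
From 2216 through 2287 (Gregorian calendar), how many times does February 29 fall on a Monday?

Leap years in 2216–2287: 18 of them.
Feb 29 weekday advances by 5 (mod 7) from one leap year to the next four years later (or differs when a century non-leap intervenes).
Leap-day weekdays: 2216:Thu 2220:Tue 2224:Sun 2228:Fri 2232:Wed 2236:Mon✓ 2240:Sat 2244:Thu 2248:Tue 2252:Sun 2256:Fri 2260:Wed 2264:Mon✓ 2268:Sat 2272:Thu 2276:Tue 2280:Sun 2284:Fri
Monday: 2236, 2264 → 2.

2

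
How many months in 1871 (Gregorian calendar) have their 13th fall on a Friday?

2

Check the 13th of each month of 1871: Jan 13: Fri, Feb 13: Mon, Mar 13: Mon, Apr 13: Thu, May 13: Sat, Jun 13: Tue, Jul 13: Thu, Aug 13: Sun, Sep 13: Wed, Oct 13: Fri, Nov 13: Mon, Dec 13: Wed.
Friday occurs in January, October — 2 months.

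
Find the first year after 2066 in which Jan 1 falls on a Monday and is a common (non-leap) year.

2074

Jan 1 advances by 2 weekdays after a leap year and by 1 after a common year.
2066: Jan 1 is Friday.
2067: Saturday
2068: Sunday (leap)
2069: Tuesday
2070: Wednesday
2071: Thursday
2072: Friday (leap)
2073: Sunday
2074: Monday
2074 begins on a Monday and is a common year.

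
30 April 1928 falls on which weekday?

Monday

January 1, 1928 is a Sunday.
April 30 is day 121 of the year, i.e. 120 days after Jan 1.
120 mod 7 = 1, so advance 1 weekday from Sunday: Monday.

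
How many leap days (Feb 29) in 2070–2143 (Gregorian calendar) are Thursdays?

2

Leap years in 2070–2143: 17 of them.
Feb 29 weekday advances by 5 (mod 7) from one leap year to the next four years later (or differs when a century non-leap intervenes).
Leap-day weekdays: 2072:Mon 2076:Sat 2080:Thu✓ 2084:Tue 2088:Sun 2092:Fri 2096:Wed 2104:Fri 2108:Wed 2112:Mon 2116:Sat 2120:Thu✓ 2124:Tue 2128:Sun 2132:Fri 2136:Wed 2140:Mon
Thursday: 2080, 2120 → 2.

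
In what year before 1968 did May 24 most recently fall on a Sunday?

1964

From one year to the next, a fixed date's weekday advances by 1, or by 2 when a Feb 29 lies between the two dates.
1968: May 24 is Friday.
1967: Wednesday (−2)
1966: Tuesday (−1)
1965: Monday (−1)
1964: Sunday (−1)
May 24 falls on a Sunday in 1964.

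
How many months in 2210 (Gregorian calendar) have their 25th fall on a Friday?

1

Check the 25th of each month of 2210: Jan 25: Thu, Feb 25: Sun, Mar 25: Sun, Apr 25: Wed, May 25: Fri, Jun 25: Mon, Jul 25: Wed, Aug 25: Sat, Sep 25: Tue, Oct 25: Thu, Nov 25: Sun, Dec 25: Tue.
Friday occurs in May — 1 month.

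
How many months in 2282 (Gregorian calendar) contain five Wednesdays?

A month of length L has five Wednesdays iff its first Wednesday is on day ≤ L−28 (so day 1–3 in a 31-day month, 1–2 in a 30-day month, day 1 in a leap February).
Checking each month of 2282: Jan starts Sun (31d); Feb starts Wed (28d); Mar starts Wed (31d) ✓; Apr starts Sat (30d); May starts Mon (31d) ✓; Jun starts Thu (30d); Jul starts Sat (31d); Aug starts Tue (31d) ✓; Sep starts Fri (30d); Oct starts Sun (31d); Nov starts Wed (30d) ✓; Dec starts Fri (31d).
Five-Wednesday months: March, May, August, November → 4.

4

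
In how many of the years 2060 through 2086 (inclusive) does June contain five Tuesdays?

8

June has 30 days; it has five Tuesdays when Tuesday falls among the first (month-length − 28) days — i.e. when June 1 is one of Tuesday/Monday.
June 1 by year: 2060:Tue✓ 2061:Wed 2062:Thu 2063:Fri 2064:Sun 2065:Mon✓ 2066:Tue✓ 2067:Wed 2068:Fri 2069:Sat 2070:Sun 2071:Mon✓ 2072:Wed 2073:Thu 2074:Fri 2075:Sat 2076:Mon✓ 2077:Tue✓ 2078:Wed 2079:Thu 2080:Sat 2081:Sun 2082:Mon✓ 2083:Tue✓ 2084:Thu 2085:Fri 2086:Sat
Years with five Tuesdays: 2060, 2065, 2066, 2071, 2076, 2077, 2082, 2083 → 8.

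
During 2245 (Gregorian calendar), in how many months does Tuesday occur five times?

A month of length L has five Tuesdays iff its first Tuesday is on day ≤ L−28 (so day 1–3 in a 31-day month, 1–2 in a 30-day month, day 1 in a leap February).
Checking each month of 2245: Jan starts Wed (31d); Feb starts Sat (28d); Mar starts Sat (31d); Apr starts Tue (30d) ✓; May starts Thu (31d); Jun starts Sun (30d); Jul starts Tue (31d) ✓; Aug starts Fri (31d); Sep starts Mon (30d) ✓; Oct starts Wed (31d); Nov starts Sat (30d); Dec starts Mon (31d) ✓.
Five-Tuesday months: April, July, September, December → 4.

4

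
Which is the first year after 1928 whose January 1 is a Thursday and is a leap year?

Jan 1 advances by 2 weekdays after a leap year and by 1 after a common year.
1928: Jan 1 is Sunday (leap).
1929: Tuesday
1930: Wednesday
1931: Thursday
1932: Friday (leap)
1933: Sunday
1934: Monday
1935: Tuesday
1936: Wednesday (leap)
1937: Friday
1938: Saturday
1939: Sunday
1940: Monday (leap)
1941: Wednesday
1942: Thursday
1943: Friday
1944: Saturday (leap)
1945: Monday
1946: Tuesday
1947: Wednesday
1948: Thursday (leap)
1948 begins on a Thursday and is a leap year.

1948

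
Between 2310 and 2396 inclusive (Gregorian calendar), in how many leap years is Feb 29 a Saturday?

3

Leap years in 2310–2396: 22 of them.
Feb 29 weekday advances by 5 (mod 7) from one leap year to the next four years later (or differs when a century non-leap intervenes).
Leap-day weekdays: 2312:Thu 2316:Tue 2320:Sun 2324:Fri 2328:Wed 2332:Mon 2336:Sat✓ 2340:Thu 2344:Tue 2348:Sun 2352:Fri 2356:Wed 2360:Mon 2364:Sat✓ 2368:Thu 2372:Tue 2376:Sun 2380:Fri 2384:Wed 2388:Mon 2392:Sat✓ 2396:Thu
Saturday: 2336, 2364, 2392 → 3.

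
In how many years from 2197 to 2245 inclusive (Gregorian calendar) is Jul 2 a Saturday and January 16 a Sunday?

Check each year's weekday for Jul 2 and January 16:
  2197: Sun/Mon  2198: Mon/Tue  2199: Tue/Wed  2200: Wed/Thu  2201: Thu/Fri  2202: Fri/Sat  2203: Sat/Sun ✓  2204: Mon/Mon  2205: Tue/Wed  2206: Wed/Thu  2207: Thu/Fri  2208: Sat/Sat  2209: Sun/Mon  2210: Mon/Tue  …(21 more)…  2232: Mon/Mon  2233: Tue/Wed  2234: Wed/Thu  2235: Thu/Fri  2236: Sat/Sat  2237: Sun/Mon  2238: Mon/Tue  2239: Tue/Wed  2240: Thu/Thu  2241: Fri/Sat  2242: Sat/Sun ✓  2243: Sun/Mon  2244: Tue/Tue  2245: Wed/Thu
Both conditions hold in: 2203, 2214, 2225, 2231, 2242 — 5.

5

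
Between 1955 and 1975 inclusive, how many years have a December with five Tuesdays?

December has 31 days; it has five Tuesdays when Tuesday falls among the first (month-length − 28) days — i.e. when December 1 is one of Tuesday/Monday/Sunday.
December 1 by year: 1955:Thu 1956:Sat 1957:Sun✓ 1958:Mon✓ 1959:Tue✓ 1960:Thu 1961:Fri 1962:Sat 1963:Sun✓ 1964:Tue✓ 1965:Wed 1966:Thu 1967:Fri 1968:Sun✓ 1969:Mon✓ 1970:Tue✓ 1971:Wed 1972:Fri 1973:Sat 1974:Sun✓ 1975:Mon✓
Years with five Tuesdays: 1957, 1958, 1959, 1963, 1964, 1968, 1969, 1970, 1974, 1975 → 10.

10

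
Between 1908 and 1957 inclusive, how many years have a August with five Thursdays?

21

August has 31 days; it has five Thursdays when Thursday falls among the first (month-length − 28) days — i.e. when August 1 is one of Thursday/Wednesday/Tuesday.
August 1 by year: 1908:Sat 1909:Sun 1910:Mon 1911:Tue✓ 1912:Thu✓ 1913:Fri 1914:Sat 1915:Sun 1916:Tue✓ 1917:Wed✓ 1918:Thu✓ 1919:Fri 1920:Sun 1921:Mon 1922:Tue✓ …(20 more)… 1943:Sun 1944:Tue✓ 1945:Wed✓ 1946:Thu✓ 1947:Fri 1948:Sun 1949:Mon 1950:Tue✓ 1951:Wed✓ 1952:Fri 1953:Sat 1954:Sun 1955:Mon 1956:Wed✓ 1957:Thu✓
Years with five Thursdays: 1911, 1912, 1916, 1917, 1918, 1922, 1923, 1928, 1929, 1933, 1934, 1935, 1939, 1940, 1944, 1945, 1946, 1950, 1951, 1956, 1957 → 21.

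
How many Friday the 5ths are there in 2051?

1

Check the 5th of each month of 2051: Jan 5: Thu, Feb 5: Sun, Mar 5: Sun, Apr 5: Wed, May 5: Fri, Jun 5: Mon, Jul 5: Wed, Aug 5: Sat, Sep 5: Tue, Oct 5: Thu, Nov 5: Sun, Dec 5: Tue.
Friday occurs in May — 1 month.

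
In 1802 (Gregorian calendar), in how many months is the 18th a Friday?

Check the 18th of each month of 1802: Jan 18: Mon, Feb 18: Thu, Mar 18: Thu, Apr 18: Sun, May 18: Tue, Jun 18: Fri, Jul 18: Sun, Aug 18: Wed, Sep 18: Sat, Oct 18: Mon, Nov 18: Thu, Dec 18: Sat.
Friday occurs in June — 1 month.

1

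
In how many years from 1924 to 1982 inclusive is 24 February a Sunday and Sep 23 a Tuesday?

3

Check each year's weekday for 24 February and Sep 23:
  1924: Sun/Tue ✓  1925: Tue/Wed  1926: Wed/Thu  1927: Thu/Fri  1928: Fri/Sun  1929: Sun/Mon  1930: Mon/Tue  1931: Tue/Wed  1932: Wed/Fri  1933: Fri/Sat  1934: Sat/Sun  1935: Sun/Mon  1936: Mon/Wed  1937: Wed/Thu  …(31 more)…  1969: Mon/Tue  1970: Tue/Wed  1971: Wed/Thu  1972: Thu/Sat  1973: Sat/Sun  1974: Sun/Mon  1975: Mon/Tue  1976: Tue/Thu  1977: Thu/Fri  1978: Fri/Sat  1979: Sat/Sun  1980: Sun/Tue ✓  1981: Tue/Wed  1982: Wed/Thu
Both conditions hold in: 1924, 1952, 1980 — 3.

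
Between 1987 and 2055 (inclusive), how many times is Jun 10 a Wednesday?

11

Track Jun 10's weekday year by year (advancing +1, or +2 across a Feb 29):
  1987: Wed ✓  1988: Fri (+2)  1989: Sat (+1)  1990: Sun (+1)  1991: Mon (+1)
  1992: Wed (+2) ✓  1993: Thu (+1)  1994: Fri (+1)  1995: Sat (+1)  1996: Mon (+2)
  1997: Tue (+1)  1998: Wed (+1) ✓  1999: Thu (+1)  2000: Sat (+2)  … (41 more years) …
  2042: Tue (+1)  2043: Wed (+1) ✓  2044: Fri (+2)  2045: Sat (+1)  2046: Sun (+1)
  2047: Mon (+1)  2048: Wed (+2) ✓  2049: Thu (+1)  2050: Fri (+1)  2051: Sat (+1)
  2052: Mon (+2)  2053: Tue (+1)  2054: Wed (+1) ✓  2055: Thu (+1)
Wednesday years: 1987, 1992, 1998, 2009, 2015, 2020, 2026, 2037, 2043, 2048, 2054 — 11 in total.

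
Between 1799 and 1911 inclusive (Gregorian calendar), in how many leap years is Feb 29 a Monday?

5

Leap years in 1799–1911: 26 of them.
Feb 29 weekday advances by 5 (mod 7) from one leap year to the next four years later (or differs when a century non-leap intervenes).
Leap-day weekdays: 1804:Wed 1808:Mon✓ 1812:Sat 1816:Thu 1820:Tue 1824:Sun 1828:Fri 1832:Wed 1836:Mon✓ 1840:Sat 1844:Thu 1848:Tue 1852:Sun 1856:Fri 1860:Wed 1864:Mon✓ 1868:Sat 1872:Thu 1876:Tue 1880:Sun 1884:Fri 1888:Wed 1892:Mon✓ 1896:Sat 1904:Mon✓ 1908:Sat
Monday: 1808, 1836, 1864, 1892, 1904 → 5.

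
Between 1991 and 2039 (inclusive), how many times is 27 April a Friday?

Track 27 April's weekday year by year (advancing +1, or +2 across a Feb 29):
  1991: Sat  1992: Mon (+2)  1993: Tue (+1)  1994: Wed (+1)  1995: Thu (+1)
  1996: Sat (+2)  1997: Sun (+1)  1998: Mon (+1)  1999: Tue (+1)  2000: Thu (+2)
  2001: Fri (+1) ✓  2002: Sat (+1)  2003: Sun (+1)  2004: Tue (+2)  … (21 more years) …
  2026: Mon (+1)  2027: Tue (+1)  2028: Thu (+2)  2029: Fri (+1) ✓  2030: Sat (+1)
  2031: Sun (+1)  2032: Tue (+2)  2033: Wed (+1)  2034: Thu (+1)  2035: Fri (+1) ✓
  2036: Sun (+2)  2037: Mon (+1)  2038: Tue (+1)  2039: Wed (+1)
Friday years: 2001, 2007, 2012, 2018, 2029, 2035 — 6 in total.

6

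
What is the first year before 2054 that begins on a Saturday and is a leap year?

2028

Jan 1 advances by 2 weekdays after a leap year and by 1 after a common year.
2054: Jan 1 is Thursday.
2053: Wednesday
2052: Monday (leap)
2051: Sunday
2050: Saturday
2049: Friday
2048: Wednesday (leap)
2047: Tuesday
2046: Monday
2045: Sunday
2044: Friday (leap)
2043: Thursday
2042: Wednesday
2041: Tuesday
2040: Sunday (leap)
2039: Saturday
2038: Friday
2037: Thursday
2036: Tuesday (leap)
2035: Monday
2034: Sunday
2033: Saturday
2032: Thursday (leap)
2031: Wednesday
2030: Tuesday
2029: Monday
2028: Saturday (leap)
2028 begins on a Saturday and is a leap year.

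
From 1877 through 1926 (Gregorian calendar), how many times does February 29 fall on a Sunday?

2

Leap years in 1877–1926: 11 of them.
Feb 29 weekday advances by 5 (mod 7) from one leap year to the next four years later (or differs when a century non-leap intervenes).
Leap-day weekdays: 1880:Sun✓ 1884:Fri 1888:Wed 1892:Mon 1896:Sat 1904:Mon 1908:Sat 1912:Thu 1916:Tue 1920:Sun✓ 1924:Fri
Sunday: 1880, 1920 → 2.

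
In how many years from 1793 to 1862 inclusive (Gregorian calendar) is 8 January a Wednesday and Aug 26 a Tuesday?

9

Check each year's weekday for 8 January and Aug 26:
  1793: Tue/Mon  1794: Wed/Tue ✓  1795: Thu/Wed  1796: Fri/Fri  1797: Sun/Sat  1798: Mon/Sun  1799: Tue/Mon  1800: Wed/Tue ✓  1801: Thu/Wed  1802: Fri/Thu  1803: Sat/Fri  1804: Sun/Sun  1805: Tue/Mon  1806: Wed/Tue ✓  …(42 more)…  1849: Mon/Sun  1850: Tue/Mon  1851: Wed/Tue ✓  1852: Thu/Thu  1853: Sat/Fri  1854: Sun/Sat  1855: Mon/Sun  1856: Tue/Tue  1857: Thu/Wed  1858: Fri/Thu  1859: Sat/Fri  1860: Sun/Sun  1861: Tue/Mon  1862: Wed/Tue ✓
Both conditions hold in: 1794, 1800, 1806, 1817, 1823, 1834, 1845, 1851, 1862 — 9.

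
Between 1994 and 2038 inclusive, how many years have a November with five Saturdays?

13

November has 30 days; it has five Saturdays when Saturday falls among the first (month-length − 28) days — i.e. when November 1 is one of Saturday/Friday.
November 1 by year: 1994:Tue 1995:Wed 1996:Fri✓ 1997:Sat✓ 1998:Sun 1999:Mon 2000:Wed 2001:Thu 2002:Fri✓ 2003:Sat✓ 2004:Mon 2005:Tue 2006:Wed 2007:Thu 2008:Sat✓ …(15 more)… 2024:Fri✓ 2025:Sat✓ 2026:Sun 2027:Mon 2028:Wed 2029:Thu 2030:Fri✓ 2031:Sat✓ 2032:Mon 2033:Tue 2034:Wed 2035:Thu 2036:Sat✓ 2037:Sun 2038:Mon
Years with five Saturdays: 1996, 1997, 2002, 2003, 2008, 2013, 2014, 2019, 2024, 2025, 2030, 2031, 2036 → 13.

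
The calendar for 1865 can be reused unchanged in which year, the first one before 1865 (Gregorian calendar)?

1854

Two years share a calendar iff Jan 1 falls on the same weekday and both are leap or both are common. 1865: Jan 1 is Sunday, common year.
1864: Jan 1 Friday, leap
1863: Jan 1 Thursday, common
1862: Jan 1 Wednesday, common
1861: Jan 1 Tuesday, common
1860: Jan 1 Sunday, leap
1859: Jan 1 Saturday, common
1858: Jan 1 Friday, common
1857: Jan 1 Thursday, common
1856: Jan 1 Tuesday, leap
1855: Jan 1 Monday, common
1854: Jan 1 Sunday, common
1854 matches on both conditions.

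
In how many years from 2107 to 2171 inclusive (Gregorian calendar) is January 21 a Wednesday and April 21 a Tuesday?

7

Check each year's weekday for January 21 and April 21:
  2107: Fri/Thu  2108: Sat/Sat  2109: Mon/Sun  2110: Tue/Mon  2111: Wed/Tue ✓  2112: Thu/Thu  2113: Sat/Fri  2114: Sun/Sat  2115: Mon/Sun  2116: Tue/Tue  2117: Thu/Wed  2118: Fri/Thu  2119: Sat/Fri  2120: Sun/Sun  …(37 more)…  2158: Sat/Fri  2159: Sun/Sat  2160: Mon/Mon  2161: Wed/Tue ✓  2162: Thu/Wed  2163: Fri/Thu  2164: Sat/Sat  2165: Mon/Sun  2166: Tue/Mon  2167: Wed/Tue ✓  2168: Thu/Thu  2169: Sat/Fri  2170: Sun/Sat  2171: Mon/Sun
Both conditions hold in: 2111, 2122, 2133, 2139, 2150, 2161, 2167 — 7.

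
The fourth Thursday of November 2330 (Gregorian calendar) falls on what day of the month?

November 1, 2330 is a Saturday, so the first Thursday is the 6th.
The fourth Thursday is 6 + 21 = 27.

27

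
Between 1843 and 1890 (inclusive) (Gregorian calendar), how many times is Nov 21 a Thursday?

Track Nov 21's weekday year by year (advancing +1, or +2 across a Feb 29):
  1843: Tue  1844: Thu (+2) ✓  1845: Fri (+1)  1846: Sat (+1)  1847: Sun (+1)
  1848: Tue (+2)  1849: Wed (+1)  1850: Thu (+1) ✓  1851: Fri (+1)  1852: Sun (+2)
  1853: Mon (+1)  1854: Tue (+1)  1855: Wed (+1)  1856: Fri (+2)  … (20 more years) …
  1877: Wed (+1)  1878: Thu (+1) ✓  1879: Fri (+1)  1880: Sun (+2)  1881: Mon (+1)
  1882: Tue (+1)  1883: Wed (+1)  1884: Fri (+2)  1885: Sat (+1)  1886: Sun (+1)
  1887: Mon (+1)  1888: Wed (+2)  1889: Thu (+1) ✓  1890: Fri (+1)
Thursday years: 1844, 1850, 1861, 1867, 1872, 1878, 1889 — 7 in total.

7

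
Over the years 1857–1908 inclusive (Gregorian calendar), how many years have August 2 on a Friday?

8

Track August 2's weekday year by year (advancing +1, or +2 across a Feb 29):
  1857: Sun  1858: Mon (+1)  1859: Tue (+1)  1860: Thu (+2)  1861: Fri (+1) ✓
  1862: Sat (+1)  1863: Sun (+1)  1864: Tue (+2)  1865: Wed (+1)  1866: Thu (+1)
  1867: Fri (+1) ✓  1868: Sun (+2)  1869: Mon (+1)  1870: Tue (+1)  … (24 more years) …
  1895: Fri (+1) ✓  1896: Sun (+2)  1897: Mon (+1)  1898: Tue (+1)  1899: Wed (+1)
  1900: Thu (+1)  1901: Fri (+1) ✓  1902: Sat (+1)  1903: Sun (+1)  1904: Tue (+2)
  1905: Wed (+1)  1906: Thu (+1)  1907: Fri (+1) ✓  1908: Sun (+2)
Friday years: 1861, 1867, 1872, 1878, 1889, 1895, 1901, 1907 — 8 in total.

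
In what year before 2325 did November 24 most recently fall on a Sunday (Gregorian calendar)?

2318

From one year to the next, a fixed date's weekday advances by 1, or by 2 when a Feb 29 lies between the two dates.
2325: November 24 is Tuesday.
2324: Monday (−1)
2323: Saturday (−2)
2322: Friday (−1)
2321: Thursday (−1)
2320: Wednesday (−1)
2319: Monday (−2)
2318: Sunday (−1)
November 24 falls on a Sunday in 2318.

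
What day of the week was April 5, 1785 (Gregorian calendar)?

January 1, 1785 is a Saturday.
April 5 is day 95 of the year, i.e. 94 days after Jan 1.
94 mod 7 = 3, so advance 3 weekdays from Saturday: Tuesday.

Tuesday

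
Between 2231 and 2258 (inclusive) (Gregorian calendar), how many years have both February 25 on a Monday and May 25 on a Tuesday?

0

Check each year's weekday for February 25 and May 25:
  2231: Fri/Wed  2232: Sat/Fri  2233: Mon/Sat  2234: Tue/Sun  2235: Wed/Mon  2236: Thu/Wed  2237: Sat/Thu  2238: Sun/Fri  2239: Mon/Sat  2240: Tue/Mon  2241: Thu/Tue  2242: Fri/Wed  2243: Sat/Thu  2244: Sun/Sat  2245: Tue/Sun  2246: Wed/Mon  2247: Thu/Tue  2248: Fri/Thu  2249: Sun/Fri  2250: Mon/Sat  2251: Tue/Sun  2252: Wed/Tue  2253: Fri/Wed  2254: Sat/Thu  2255: Sun/Fri  2256: Mon/Sun  2257: Wed/Mon  2258: Thu/Tue
Both conditions hold in: no year — 0.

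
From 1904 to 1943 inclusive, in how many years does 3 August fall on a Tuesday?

Track 3 August's weekday year by year (advancing +1, or +2 across a Feb 29):
  1904: Wed  1905: Thu (+1)  1906: Fri (+1)  1907: Sat (+1)  1908: Mon (+2)
  1909: Tue (+1) ✓  1910: Wed (+1)  1911: Thu (+1)  1912: Sat (+2)  1913: Sun (+1)
  1914: Mon (+1)  1915: Tue (+1) ✓  1916: Thu (+2)  1917: Fri (+1)  … (12 more years) …
  1930: Sun (+1)  1931: Mon (+1)  1932: Wed (+2)  1933: Thu (+1)  1934: Fri (+1)
  1935: Sat (+1)  1936: Mon (+2)  1937: Tue (+1) ✓  1938: Wed (+1)  1939: Thu (+1)
  1940: Sat (+2)  1941: Sun (+1)  1942: Mon (+1)  1943: Tue (+1) ✓
Tuesday years: 1909, 1915, 1920, 1926, 1937, 1943 — 6 in total.

6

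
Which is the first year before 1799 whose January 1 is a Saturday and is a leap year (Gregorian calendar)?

Jan 1 advances by 2 weekdays after a leap year and by 1 after a common year.
1799: Jan 1 is Tuesday.
1798: Monday
1797: Sunday
1796: Friday (leap)
1795: Thursday
1794: Wednesday
1793: Tuesday
1792: Sunday (leap)
1791: Saturday
1790: Friday
1789: Thursday
1788: Tuesday (leap)
1787: Monday
1786: Sunday
1785: Saturday
1784: Thursday (leap)
1783: Wednesday
1782: Tuesday
1781: Monday
1780: Saturday (leap)
1780 begins on a Saturday and is a leap year.

1780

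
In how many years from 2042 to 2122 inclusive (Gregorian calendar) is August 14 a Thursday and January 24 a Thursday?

3

Check each year's weekday for August 14 and January 24:
  2042: Thu/Fri  2043: Fri/Sat  2044: Sun/Sun  2045: Mon/Tue  2046: Tue/Wed  2047: Wed/Thu  2048: Fri/Fri  2049: Sat/Sun  2050: Sun/Mon  2051: Mon/Tue  2052: Wed/Wed  2053: Thu/Fri  2054: Fri/Sat  2055: Sat/Sun  …(53 more)…  2109: Wed/Thu  2110: Thu/Fri  2111: Fri/Sat  2112: Sun/Sun  2113: Mon/Tue  2114: Tue/Wed  2115: Wed/Thu  2116: Fri/Fri  2117: Sat/Sun  2118: Sun/Mon  2119: Mon/Tue  2120: Wed/Wed  2121: Thu/Fri  2122: Fri/Sat
Both conditions hold in: 2064, 2092, 2104 — 3.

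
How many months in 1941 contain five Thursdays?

4

A month of length L has five Thursdays iff its first Thursday is on day ≤ L−28 (so day 1–3 in a 31-day month, 1–2 in a 30-day month, day 1 in a leap February).
Checking each month of 1941: Jan starts Wed (31d) ✓; Feb starts Sat (28d); Mar starts Sat (31d); Apr starts Tue (30d); May starts Thu (31d) ✓; Jun starts Sun (30d); Jul starts Tue (31d) ✓; Aug starts Fri (31d); Sep starts Mon (30d); Oct starts Wed (31d) ✓; Nov starts Sat (30d); Dec starts Mon (31d).
Five-Thursday months: January, May, July, October → 4.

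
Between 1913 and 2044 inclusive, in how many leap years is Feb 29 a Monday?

Leap years in 1913–2044: 33 of them.
Feb 29 weekday advances by 5 (mod 7) from one leap year to the next four years later (or differs when a century non-leap intervenes).
Leap-day weekdays: 1916:Tue 1920:Sun 1924:Fri 1928:Wed 1932:Mon✓ 1936:Sat 1940:Thu 1944:Tue 1948:Sun 1952:Fri 1956:Wed 1960:Mon✓ 1964:Sat …(7 more)… 1996:Thu 2000:Tue 2004:Sun 2008:Fri 2012:Wed 2016:Mon✓ 2020:Sat 2024:Thu 2028:Tue 2032:Sun 2036:Fri 2040:Wed 2044:Mon✓
Monday: 1932, 1960, 1988, 2016, 2044 → 5.

5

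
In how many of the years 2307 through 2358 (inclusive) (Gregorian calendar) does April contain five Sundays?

14

April has 30 days; it has five Sundays when Sunday falls among the first (month-length − 28) days — i.e. when April 1 is one of Sunday/Saturday.
April 1 by year: 2307:Mon 2308:Wed 2309:Thu 2310:Fri 2311:Sat✓ 2312:Mon 2313:Tue 2314:Wed 2315:Thu 2316:Sat✓ 2317:Sun✓ 2318:Mon 2319:Tue 2320:Thu 2321:Fri …(22 more)… 2344:Sat✓ 2345:Sun✓ 2346:Mon 2347:Tue 2348:Thu 2349:Fri 2350:Sat✓ 2351:Sun✓ 2352:Tue 2353:Wed 2354:Thu 2355:Fri 2356:Sun✓ 2357:Mon 2358:Tue
Years with five Sundays: 2311, 2316, 2317, 2322, 2323, 2328, 2333, 2334, 2339, 2344, 2345, 2350, 2351, 2356 → 14.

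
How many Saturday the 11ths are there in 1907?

Check the 11th of each month of 1907: Jan 11: Fri, Feb 11: Mon, Mar 11: Mon, Apr 11: Thu, May 11: Sat, Jun 11: Tue, Jul 11: Thu, Aug 11: Sun, Sep 11: Wed, Oct 11: Fri, Nov 11: Mon, Dec 11: Wed.
Saturday occurs in May — 1 month.

1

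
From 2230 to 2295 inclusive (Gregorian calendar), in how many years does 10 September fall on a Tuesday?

Track 10 September's weekday year by year (advancing +1, or +2 across a Feb 29):
  2230: Fri  2231: Sat (+1)  2232: Mon (+2)  2233: Tue (+1) ✓  2234: Wed (+1)
  2235: Thu (+1)  2236: Sat (+2)  2237: Sun (+1)  2238: Mon (+1)  2239: Tue (+1) ✓
  2240: Thu (+2)  2241: Fri (+1)  2242: Sat (+1)  2243: Sun (+1)  … (38 more years) …
  2282: Sun (+1)  2283: Mon (+1)  2284: Wed (+2)  2285: Thu (+1)  2286: Fri (+1)
  2287: Sat (+1)  2288: Mon (+2)  2289: Tue (+1) ✓  2290: Wed (+1)  2291: Thu (+1)
  2292: Sat (+2)  2293: Sun (+1)  2294: Mon (+1)  2295: Tue (+1) ✓
Tuesday years: 2233, 2239, 2244, 2250, 2261, 2267, 2272, 2278, 2289, 2295 — 10 in total.

10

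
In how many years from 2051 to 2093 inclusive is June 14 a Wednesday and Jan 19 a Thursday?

Check each year's weekday for June 14 and Jan 19:
  2051: Wed/Thu ✓  2052: Fri/Fri  2053: Sat/Sun  2054: Sun/Mon  2055: Mon/Tue  2056: Wed/Wed  2057: Thu/Fri  2058: Fri/Sat  2059: Sat/Sun  2060: Mon/Mon  2061: Tue/Wed  2062: Wed/Thu ✓  2063: Thu/Fri  2064: Sat/Sat  …(15 more)…  2080: Fri/Fri  2081: Sat/Sun  2082: Sun/Mon  2083: Mon/Tue  2084: Wed/Wed  2085: Thu/Fri  2086: Fri/Sat  2087: Sat/Sun  2088: Mon/Mon  2089: Tue/Wed  2090: Wed/Thu ✓  2091: Thu/Fri  2092: Sat/Sat  2093: Sun/Mon
Both conditions hold in: 2051, 2062, 2073, 2079, 2090 — 5.

5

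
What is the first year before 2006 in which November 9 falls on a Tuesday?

From one year to the next, a fixed date's weekday advances by 1, or by 2 when a Feb 29 lies between the two dates.
2006: November 9 is Thursday.
2005: Wednesday (−1)
2004: Tuesday (−1)
November 9 falls on a Tuesday in 2004.

2004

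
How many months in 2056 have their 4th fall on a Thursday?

1

Check the 4th of each month of 2056: Jan 4: Tue, Feb 4: Fri, Mar 4: Sat, Apr 4: Tue, May 4: Thu, Jun 4: Sun, Jul 4: Tue, Aug 4: Fri, Sep 4: Mon, Oct 4: Wed, Nov 4: Sat, Dec 4: Mon.
Thursday occurs in May — 1 month.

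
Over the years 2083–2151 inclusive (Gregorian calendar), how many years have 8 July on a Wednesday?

10

Track 8 July's weekday year by year (advancing +1, or +2 across a Feb 29):
  2083: Thu  2084: Sat (+2)  2085: Sun (+1)  2086: Mon (+1)  2087: Tue (+1)
  2088: Thu (+2)  2089: Fri (+1)  2090: Sat (+1)  2091: Sun (+1)  2092: Tue (+2)
  2093: Wed (+1) ✓  2094: Thu (+1)  2095: Fri (+1)  2096: Sun (+2)  … (41 more years) …
  2138: Tue (+1)  2139: Wed (+1) ✓  2140: Fri (+2)  2141: Sat (+1)  2142: Sun (+1)
  2143: Mon (+1)  2144: Wed (+2) ✓  2145: Thu (+1)  2146: Fri (+1)  2147: Sat (+1)
  2148: Mon (+2)  2149: Tue (+1)  2150: Wed (+1) ✓  2151: Thu (+1)
Wednesday years: 2093, 2099, 2105, 2111, 2116, 2122, 2133, 2139, 2144, 2150 — 10 in total.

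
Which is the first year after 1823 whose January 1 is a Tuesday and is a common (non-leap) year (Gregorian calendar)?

Jan 1 advances by 2 weekdays after a leap year and by 1 after a common year.
1823: Jan 1 is Wednesday.
1824: Thursday (leap)
1825: Saturday
1826: Sunday
1827: Monday
1828: Tuesday (leap)
1829: Thursday
1830: Friday
1831: Saturday
1832: Sunday (leap)
1833: Tuesday
1833 begins on a Tuesday and is a common year.

1833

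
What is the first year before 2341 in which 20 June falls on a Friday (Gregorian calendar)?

2330

From one year to the next, a fixed date's weekday advances by 1, or by 2 when a Feb 29 lies between the two dates.
2341: June 20 is Friday.
2340: Thursday (−1)
2339: Tuesday (−2)
2338: Monday (−1)
2337: Sunday (−1)
2336: Saturday (−1)
2335: Thursday (−2)
2334: Wednesday (−1)
2333: Tuesday (−1)
2332: Monday (−1)
2331: Saturday (−2)
2330: Friday (−1)
20 June falls on a Friday in 2330.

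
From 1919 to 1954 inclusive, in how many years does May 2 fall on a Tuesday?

Track May 2's weekday year by year (advancing +1, or +2 across a Feb 29):
  1919: Fri  1920: Sun (+2)  1921: Mon (+1)  1922: Tue (+1) ✓  1923: Wed (+1)
  1924: Fri (+2)  1925: Sat (+1)  1926: Sun (+1)  1927: Mon (+1)  1928: Wed (+2)
  1929: Thu (+1)  1930: Fri (+1)  1931: Sat (+1)  1932: Mon (+2)  … (8 more years) …
  1941: Fri (+1)  1942: Sat (+1)  1943: Sun (+1)  1944: Tue (+2) ✓  1945: Wed (+1)
  1946: Thu (+1)  1947: Fri (+1)  1948: Sun (+2)  1949: Mon (+1)  1950: Tue (+1) ✓
  1951: Wed (+1)  1952: Fri (+2)  1953: Sat (+1)  1954: Sun (+1)
Tuesday years: 1922, 1933, 1939, 1944, 1950 — 5 in total.

5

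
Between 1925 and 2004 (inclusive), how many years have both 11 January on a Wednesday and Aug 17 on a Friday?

Check each year's weekday for 11 January and Aug 17:
  1925: Sun/Mon  1926: Mon/Tue  1927: Tue/Wed  1928: Wed/Fri ✓  1929: Fri/Sat  1930: Sat/Sun  1931: Sun/Mon  1932: Mon/Wed  1933: Wed/Thu  1934: Thu/Fri  1935: Fri/Sat  1936: Sat/Mon  1937: Mon/Tue  1938: Tue/Wed  …(52 more)…  1991: Fri/Sat  1992: Sat/Mon  1993: Mon/Tue  1994: Tue/Wed  1995: Wed/Thu  1996: Thu/Sat  1997: Sat/Sun  1998: Sun/Mon  1999: Mon/Tue  2000: Tue/Thu  2001: Thu/Fri  2002: Fri/Sat  2003: Sat/Sun  2004: Sun/Tue
Both conditions hold in: 1928, 1956, 1984 — 3.

3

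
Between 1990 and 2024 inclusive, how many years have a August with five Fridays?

August has 31 days; it has five Fridays when Friday falls among the first (month-length − 28) days — i.e. when August 1 is one of Friday/Thursday/Wednesday.
August 1 by year: 1990:Wed✓ 1991:Thu✓ 1992:Sat 1993:Sun 1994:Mon 1995:Tue 1996:Thu✓ 1997:Fri✓ 1998:Sat 1999:Sun 2000:Tue 2001:Wed✓ 2002:Thu✓ 2003:Fri✓ 2004:Sun …(5 more)… 2010:Sun 2011:Mon 2012:Wed✓ 2013:Thu✓ 2014:Fri✓ 2015:Sat 2016:Mon 2017:Tue 2018:Wed✓ 2019:Thu✓ 2020:Sat 2021:Sun 2022:Mon 2023:Tue 2024:Thu✓
Years with five Fridays: 1990, 1991, 1996, 1997, 2001, 2002, 2003, 2007, 2008, 2012, 2013, 2014, 2018, 2019, 2024 → 15.

15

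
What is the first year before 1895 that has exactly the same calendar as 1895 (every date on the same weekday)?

1889

Two years share a calendar iff Jan 1 falls on the same weekday and both are leap or both are common. 1895: Jan 1 is Tuesday, common year.
1894: Jan 1 Monday, common
1893: Jan 1 Sunday, common
1892: Jan 1 Friday, leap
1891: Jan 1 Thursday, common
1890: Jan 1 Wednesday, common
1889: Jan 1 Tuesday, common
1889 matches on both conditions.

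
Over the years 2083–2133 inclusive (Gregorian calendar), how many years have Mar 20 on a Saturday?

Track Mar 20's weekday year by year (advancing +1, or +2 across a Feb 29):
  2083: Sat ✓  2084: Mon (+2)  2085: Tue (+1)  2086: Wed (+1)  2087: Thu (+1)
  2088: Sat (+2) ✓  2089: Sun (+1)  2090: Mon (+1)  2091: Tue (+1)  2092: Thu (+2)
  2093: Fri (+1)  2094: Sat (+1) ✓  2095: Sun (+1)  2096: Tue (+2)  … (23 more years) …
  2120: Wed (+2)  2121: Thu (+1)  2122: Fri (+1)  2123: Sat (+1) ✓  2124: Mon (+2)
  2125: Tue (+1)  2126: Wed (+1)  2127: Thu (+1)  2128: Sat (+2) ✓  2129: Sun (+1)
  2130: Mon (+1)  2131: Tue (+1)  2132: Thu (+2)  2133: Fri (+1)
Saturday years: 2083, 2088, 2094, 2100, 2106, 2117, 2123, 2128 — 8 in total.

8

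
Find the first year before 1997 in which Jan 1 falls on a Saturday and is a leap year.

Jan 1 advances by 2 weekdays after a leap year and by 1 after a common year.
1997: Jan 1 is Wednesday.
1996: Monday (leap)
1995: Sunday
1994: Saturday
1993: Friday
1992: Wednesday (leap)
1991: Tuesday
1990: Monday
1989: Sunday
1988: Friday (leap)
1987: Thursday
1986: Wednesday
1985: Tuesday
1984: Sunday (leap)
1983: Saturday
1982: Friday
1981: Thursday
1980: Tuesday (leap)
1979: Monday
1978: Sunday
1977: Saturday
1976: Thursday (leap)
1975: Wednesday
1974: Tuesday
1973: Monday
1972: Saturday (leap)
1972 begins on a Saturday and is a leap year.

1972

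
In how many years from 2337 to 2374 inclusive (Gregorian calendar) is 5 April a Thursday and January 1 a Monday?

4

Check each year's weekday for 5 April and January 1:
  2337: Mon/Fri  2338: Tue/Sat  2339: Wed/Sun  2340: Fri/Mon  2341: Sat/Wed  2342: Sun/Thu  2343: Mon/Fri  2344: Wed/Sat  2345: Thu/Mon ✓  2346: Fri/Tue  2347: Sat/Wed  2348: Mon/Thu  2349: Tue/Sat  2350: Wed/Sun  …(10 more)…  2361: Wed/Sun  2362: Thu/Mon ✓  2363: Fri/Tue  2364: Sun/Wed  2365: Mon/Fri  2366: Tue/Sat  2367: Wed/Sun  2368: Fri/Mon  2369: Sat/Wed  2370: Sun/Thu  2371: Mon/Fri  2372: Wed/Sat  2373: Thu/Mon ✓  2374: Fri/Tue
Both conditions hold in: 2345, 2351, 2362, 2373 — 4.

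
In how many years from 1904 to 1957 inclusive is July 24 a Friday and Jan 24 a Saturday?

5

Check each year's weekday for July 24 and Jan 24:
  1904: Sun/Sun  1905: Mon/Tue  1906: Tue/Wed  1907: Wed/Thu  1908: Fri/Fri  1909: Sat/Sun  1910: Sun/Mon  1911: Mon/Tue  1912: Wed/Wed  1913: Thu/Fri  1914: Fri/Sat ✓  1915: Sat/Sun  1916: Mon/Mon  1917: Tue/Wed  …(26 more)…  1944: Mon/Mon  1945: Tue/Wed  1946: Wed/Thu  1947: Thu/Fri  1948: Sat/Sat  1949: Sun/Mon  1950: Mon/Tue  1951: Tue/Wed  1952: Thu/Thu  1953: Fri/Sat ✓  1954: Sat/Sun  1955: Sun/Mon  1956: Tue/Tue  1957: Wed/Thu
Both conditions hold in: 1914, 1925, 1931, 1942, 1953 — 5.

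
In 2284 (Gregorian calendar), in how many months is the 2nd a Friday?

Check the 2nd of each month of 2284: Jan 2: Wed, Feb 2: Sat, Mar 2: Sun, Apr 2: Wed, May 2: Fri, Jun 2: Mon, Jul 2: Wed, Aug 2: Sat, Sep 2: Tue, Oct 2: Thu, Nov 2: Sun, Dec 2: Tue.
Friday occurs in May — 1 month.

1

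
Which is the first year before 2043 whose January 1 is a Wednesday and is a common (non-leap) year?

Jan 1 advances by 2 weekdays after a leap year and by 1 after a common year.
2043: Jan 1 is Thursday.
2042: Wednesday
2042 begins on a Wednesday and is a common year.

2042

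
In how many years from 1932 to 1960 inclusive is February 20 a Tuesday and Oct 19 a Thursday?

Check each year's weekday for February 20 and Oct 19:
  1932: Sat/Wed  1933: Mon/Thu  1934: Tue/Fri  1935: Wed/Sat  1936: Thu/Mon  1937: Sat/Tue  1938: Sun/Wed  1939: Mon/Thu  1940: Tue/Sat  1941: Thu/Sun  1942: Fri/Mon  1943: Sat/Tue  1944: Sun/Thu  1945: Tue/Fri  1946: Wed/Sat  1947: Thu/Sun  1948: Fri/Tue  1949: Sun/Wed  1950: Mon/Thu  1951: Tue/Fri  1952: Wed/Sun  1953: Fri/Mon  1954: Sat/Tue  1955: Sun/Wed  1956: Mon/Fri  1957: Wed/Sat  1958: Thu/Sun  1959: Fri/Mon  1960: Sat/Wed
Both conditions hold in: no year — 0.

0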